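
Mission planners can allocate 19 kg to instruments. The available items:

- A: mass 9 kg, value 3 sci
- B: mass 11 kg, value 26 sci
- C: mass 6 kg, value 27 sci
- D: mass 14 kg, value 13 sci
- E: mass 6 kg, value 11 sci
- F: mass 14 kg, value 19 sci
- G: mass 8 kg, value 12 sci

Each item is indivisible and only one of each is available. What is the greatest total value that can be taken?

53 sci

Check high-value combinations within 19 kg:
- B+C: mass 11+6=17, value 26+27=53
- C+G: mass 6+8=14, value 27+12=39
- C+E: mass 6+6=12, value 27+11=38
Best: 53 sci.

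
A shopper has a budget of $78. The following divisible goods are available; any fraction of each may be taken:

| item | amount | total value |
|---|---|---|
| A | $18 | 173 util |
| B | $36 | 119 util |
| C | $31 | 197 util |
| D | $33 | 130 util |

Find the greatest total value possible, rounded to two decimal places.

Take in order of value per unit:
- A (173/18 per unit): all 18 → value 173, running total 173.00
- C (197/31 per unit): all 31 → value 197, running total 370.00
- D (130/33 per unit): 29 of 33 → value 29×130/33 = 114.2424, running total 484.24
Total 484.24.

484.24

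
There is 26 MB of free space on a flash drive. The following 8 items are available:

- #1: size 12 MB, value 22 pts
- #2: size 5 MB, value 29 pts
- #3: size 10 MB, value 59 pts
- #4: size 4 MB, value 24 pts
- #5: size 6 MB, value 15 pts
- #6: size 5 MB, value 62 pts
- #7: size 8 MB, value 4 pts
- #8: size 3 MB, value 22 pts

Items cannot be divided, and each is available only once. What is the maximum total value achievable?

This is a 0/1 knapsack; check combinations near the capacity.
- #2+#3+#4+#6: size 5+10+4+5=24, value 29+59+24+62=174
- #2+#3+#6+#8: size 5+10+5+3=23, value 29+59+62+22=172
- #3+#4+#6+#8: size 10+4+5+3=22, value 59+24+62+22=167
- #2+#3+#5+#6: size 5+10+6+5=26, value 29+59+15+62=165
- #3+#4+#5+#6: size 10+4+6+5=25, value 59+24+15+62=160
Best: 174 pts.

174 pts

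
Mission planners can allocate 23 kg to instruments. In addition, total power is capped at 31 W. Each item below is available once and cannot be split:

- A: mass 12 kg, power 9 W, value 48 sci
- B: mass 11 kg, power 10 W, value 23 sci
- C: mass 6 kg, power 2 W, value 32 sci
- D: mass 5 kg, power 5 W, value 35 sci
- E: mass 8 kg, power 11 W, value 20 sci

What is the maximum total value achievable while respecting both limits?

Feasible sets respecting both limits:
- A+C+D: mass 23, power 16, value 115
- B+C+D: mass 22, power 17, value 90
- C+D+E: mass 19, power 18, value 87
- A+D: mass 17, power 14, value 83
Best: 115 sci.

115 sci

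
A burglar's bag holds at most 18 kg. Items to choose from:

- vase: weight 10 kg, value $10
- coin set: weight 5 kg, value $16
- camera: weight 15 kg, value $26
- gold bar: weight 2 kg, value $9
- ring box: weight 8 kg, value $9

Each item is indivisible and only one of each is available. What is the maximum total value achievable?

This is a 0/1 knapsack; check combinations near the capacity.
- vase+coin set+gold bar: weight 10+5+2=17, value 10+16+9=35
- camera+gold bar: weight 15+2=17, value 26+9=35
- coin set+gold bar+ring box: weight 5+2+8=15, value 16+9+9=34
- vase+coin set: weight 10+5=15, value 10+16=26
- camera: weight 15, value 26
Best: $35.

$35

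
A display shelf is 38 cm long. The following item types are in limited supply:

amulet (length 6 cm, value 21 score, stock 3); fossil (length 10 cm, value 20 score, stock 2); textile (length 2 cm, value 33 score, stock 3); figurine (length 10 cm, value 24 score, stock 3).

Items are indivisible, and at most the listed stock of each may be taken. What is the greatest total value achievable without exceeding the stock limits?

Top feasible selections:
- 2×amulet + 3×textile + 2×figurine: length 38, value 189
- 3×amulet + 3×textile + 1×figurine: length 34, value 186
- 2×amulet + 1×fossil + 3×textile + 1×figurine: length 38, value 185
Best: 189 score.

189 score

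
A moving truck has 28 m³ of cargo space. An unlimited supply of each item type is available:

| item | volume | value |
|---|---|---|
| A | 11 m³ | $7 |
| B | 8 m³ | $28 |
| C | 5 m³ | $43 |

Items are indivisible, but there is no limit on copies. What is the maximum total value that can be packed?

$215

Best value-per-unit is C at 43/5, and filling with it alone uses volume 5×5=25. No mix of the others beats 5×43 = 215.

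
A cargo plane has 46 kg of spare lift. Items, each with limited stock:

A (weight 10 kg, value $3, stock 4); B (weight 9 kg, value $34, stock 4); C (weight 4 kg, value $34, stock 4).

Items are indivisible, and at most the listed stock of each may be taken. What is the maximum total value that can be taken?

Top feasible selections:
- 3×B + 4×C: weight 43, value 238
- 1×A + 2×B + 4×C: weight 44, value 207
Best: $238.

$238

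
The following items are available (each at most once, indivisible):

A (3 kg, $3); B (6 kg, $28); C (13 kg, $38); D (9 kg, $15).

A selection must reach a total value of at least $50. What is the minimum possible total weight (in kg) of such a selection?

19

Subsets with value ≥ 50, sorted by total weight:
- B+C: weight 19, value 66
- A+B+C: weight 22, value 69
- C+D: weight 22, value 53
- A+C+D: weight 25, value 56
Minimum weight: 19 kg.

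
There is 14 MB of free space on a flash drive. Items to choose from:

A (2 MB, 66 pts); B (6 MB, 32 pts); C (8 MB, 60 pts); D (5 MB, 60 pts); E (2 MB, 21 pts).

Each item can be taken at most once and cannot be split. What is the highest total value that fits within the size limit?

158 pts

Check high-value combinations within 14 MB:
- A+B+D: size 2+6+5=13, value 66+32+60=158
- A+D+E: size 2+5+2=9, value 66+60+21=147
- A+C+E: size 2+8+2=12, value 66+60+21=147
Best: 158 pts.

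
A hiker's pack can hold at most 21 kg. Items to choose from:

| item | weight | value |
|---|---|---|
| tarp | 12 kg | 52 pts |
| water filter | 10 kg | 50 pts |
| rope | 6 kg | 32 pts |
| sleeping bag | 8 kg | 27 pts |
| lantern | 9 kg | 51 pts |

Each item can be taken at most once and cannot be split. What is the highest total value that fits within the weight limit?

103 pts

Check high-value combinations within 21 kg:
- tarp+lantern: weight 12+9=21, value 52+51=103
- water filter+lantern: weight 10+9=19, value 50+51=101
- tarp+rope: weight 12+6=18, value 52+32=84
- rope+lantern: weight 6+9=15, value 32+51=83
- water filter+rope: weight 10+6=16, value 50+32=82
Best: 103 pts.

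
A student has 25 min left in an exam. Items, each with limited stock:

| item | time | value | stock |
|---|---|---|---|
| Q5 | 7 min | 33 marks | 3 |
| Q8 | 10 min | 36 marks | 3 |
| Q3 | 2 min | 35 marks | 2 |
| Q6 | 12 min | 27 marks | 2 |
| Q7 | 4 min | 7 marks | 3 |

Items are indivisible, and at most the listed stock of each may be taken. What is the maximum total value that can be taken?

169 marks

Top feasible selections:
- 3×Q5 + 2×Q3: time 25, value 169
- 1×Q5 + 1×Q8 + 2×Q3 + 1×Q7: time 25, value 146
- 2×Q5 + 2×Q3 + 1×Q7: time 22, value 143
Best: 169 marks.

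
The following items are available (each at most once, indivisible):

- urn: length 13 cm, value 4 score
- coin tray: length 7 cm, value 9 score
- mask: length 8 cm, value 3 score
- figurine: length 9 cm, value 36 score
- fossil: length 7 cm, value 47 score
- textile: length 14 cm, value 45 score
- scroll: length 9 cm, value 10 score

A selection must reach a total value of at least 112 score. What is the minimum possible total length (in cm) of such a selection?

Subsets with value ≥ 112, sorted by total length:
- figurine+fossil+textile: length 30, value 128
- coin tray+figurine+fossil+textile: length 37, value 137
- mask+figurine+fossil+textile: length 38, value 131
- figurine+fossil+textile+scroll: length 39, value 138
Minimum length: 30 cm.

30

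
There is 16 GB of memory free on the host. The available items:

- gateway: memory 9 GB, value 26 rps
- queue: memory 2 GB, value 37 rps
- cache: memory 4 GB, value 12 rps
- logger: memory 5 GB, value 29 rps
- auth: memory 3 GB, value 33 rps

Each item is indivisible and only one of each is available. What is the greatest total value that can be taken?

111 rps

This is a 0/1 knapsack; check combinations near the capacity.
- queue+cache+logger+auth: memory 2+4+5+3=14, value 37+12+29+33=111
- queue+logger+auth: memory 2+5+3=10, value 37+29+33=99
- gateway+queue+auth: memory 9+2+3=14, value 26+37+33=96
- gateway+queue+logger: memory 9+2+5=16, value 26+37+29=92
Best: 111 rps.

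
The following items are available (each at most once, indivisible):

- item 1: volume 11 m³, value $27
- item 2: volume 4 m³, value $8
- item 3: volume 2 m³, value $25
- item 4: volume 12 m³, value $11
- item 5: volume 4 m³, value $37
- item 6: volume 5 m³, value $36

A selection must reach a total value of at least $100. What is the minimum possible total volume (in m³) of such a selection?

Subsets with value ≥ 100, sorted by total volume:
- item 2+item 3+item 5+item 6: volume 15, value 106
- item 1+item 5+item 6: volume 20, value 100
- item 1+item 3+item 5+item 6: volume 22, value 125
- item 3+item 4+item 5+item 6: volume 23, value 109
Minimum volume: 15 m³.

15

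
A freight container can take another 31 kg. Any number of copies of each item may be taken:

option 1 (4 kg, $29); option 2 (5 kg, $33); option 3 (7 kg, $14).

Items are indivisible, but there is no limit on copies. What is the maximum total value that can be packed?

Best value-per-unit is option 1 at 29/4; filling with it alone gives 7×29 = 203.
Optimal mix: 4×option 1 + 3×option 2 → weight 31, value 215.

$215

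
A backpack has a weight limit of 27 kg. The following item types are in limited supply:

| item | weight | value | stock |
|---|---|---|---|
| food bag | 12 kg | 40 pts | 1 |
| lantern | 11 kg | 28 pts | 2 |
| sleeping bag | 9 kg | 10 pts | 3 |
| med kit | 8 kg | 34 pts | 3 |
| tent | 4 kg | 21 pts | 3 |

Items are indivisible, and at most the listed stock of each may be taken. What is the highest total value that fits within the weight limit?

Best selections within weight 27 and stock limits:
- 2×med kit + 2×tent: weight 24, value 110
- 1×lantern + 1×med kit + 2×tent: weight 27, value 104
Best: 110 pts.

110 pts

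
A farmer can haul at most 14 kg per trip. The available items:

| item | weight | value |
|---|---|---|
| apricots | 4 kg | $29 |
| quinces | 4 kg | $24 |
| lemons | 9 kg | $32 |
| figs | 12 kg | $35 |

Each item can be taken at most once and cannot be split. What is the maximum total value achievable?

Check high-value combinations within 14 kg:
- apricots+lemons: weight 4+9=13, value 29+32=61
- quinces+lemons: weight 4+9=13, value 24+32=56
- apricots+quinces: weight 4+4=8, value 29+24=53
- figs: weight 12, value 35
- lemons: weight 9, value 32
Best: $61.

$61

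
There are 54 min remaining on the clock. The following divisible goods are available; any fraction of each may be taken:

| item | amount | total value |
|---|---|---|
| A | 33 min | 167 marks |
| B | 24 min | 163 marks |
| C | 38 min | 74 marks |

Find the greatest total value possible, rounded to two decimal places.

Take in order of value per unit:
- B (163/24 per unit): all 24 → value 163, running total 163.00
- A (167/33 per unit): 30 of 33 → value 30×167/33 = 151.8182, running total 314.82
Total 314.82.

314.82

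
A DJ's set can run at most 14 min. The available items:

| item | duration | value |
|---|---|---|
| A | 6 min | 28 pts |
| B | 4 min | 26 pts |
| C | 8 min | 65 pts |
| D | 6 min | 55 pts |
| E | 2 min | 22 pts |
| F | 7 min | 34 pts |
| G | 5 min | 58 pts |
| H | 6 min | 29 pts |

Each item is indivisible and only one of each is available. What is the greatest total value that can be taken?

135 pts

This is a 0/1 knapsack; check combinations near the capacity.
- D+E+G: duration 6+2+5=13, value 55+22+58=135
- C+G: duration 8+5=13, value 65+58=123
- C+D: duration 8+6=14, value 65+55=120
Best: 135 pts.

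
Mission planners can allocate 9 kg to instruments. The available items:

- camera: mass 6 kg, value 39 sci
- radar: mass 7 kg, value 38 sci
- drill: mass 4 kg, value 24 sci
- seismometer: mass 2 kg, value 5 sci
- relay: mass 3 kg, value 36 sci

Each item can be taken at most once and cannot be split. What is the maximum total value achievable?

Check high-value combinations within 9 kg:
- camera+relay: mass 6+3=9, value 39+36=75
- drill+seismometer+relay: mass 4+2+3=9, value 24+5+36=65
- drill+relay: mass 4+3=7, value 24+36=60
Best: 75 sci.

75 sci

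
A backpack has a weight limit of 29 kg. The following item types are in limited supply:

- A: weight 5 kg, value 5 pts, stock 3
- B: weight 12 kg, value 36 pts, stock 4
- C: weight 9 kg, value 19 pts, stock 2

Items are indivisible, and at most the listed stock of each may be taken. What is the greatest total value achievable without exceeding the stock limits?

Top feasible selections:
- 1×A + 2×B: weight 29, value 77
- 2×B: weight 24, value 72
Best: 77 pts.

77 pts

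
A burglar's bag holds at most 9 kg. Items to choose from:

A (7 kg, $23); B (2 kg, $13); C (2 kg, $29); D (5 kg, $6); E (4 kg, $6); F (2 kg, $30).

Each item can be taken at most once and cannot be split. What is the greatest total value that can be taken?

$72

Check high-value combinations within 9 kg:
- B+C+F: weight 2+2+2=6, value 13+29+30=72
- C+E+F: weight 2+4+2=8, value 29+6+30=65
- C+D+F: weight 2+5+2=9, value 29+6+30=65
Best: $72.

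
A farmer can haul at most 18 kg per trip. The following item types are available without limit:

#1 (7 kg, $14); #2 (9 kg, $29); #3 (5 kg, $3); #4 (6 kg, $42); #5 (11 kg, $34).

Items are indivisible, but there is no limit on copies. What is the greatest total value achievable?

Best value-per-unit is #4 at 42/6, and filling with it alone uses weight 3×6=18. No mix of the others beats 3×42 = 126.

$126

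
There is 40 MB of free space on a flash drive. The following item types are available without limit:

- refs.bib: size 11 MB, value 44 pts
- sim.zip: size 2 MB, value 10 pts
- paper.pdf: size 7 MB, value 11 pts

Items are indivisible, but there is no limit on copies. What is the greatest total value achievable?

Best value-per-unit is sim.zip at 10/2, and filling with it alone uses size 20×2=40. No mix of the others beats 20×10 = 200.

200 pts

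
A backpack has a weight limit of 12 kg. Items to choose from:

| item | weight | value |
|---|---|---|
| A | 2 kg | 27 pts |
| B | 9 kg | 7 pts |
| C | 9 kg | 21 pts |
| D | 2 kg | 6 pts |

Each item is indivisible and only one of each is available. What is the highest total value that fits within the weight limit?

This is a 0/1 knapsack; check combinations near the capacity.
- A+C: weight 2+9=11, value 27+21=48
- A+B: weight 2+9=11, value 27+7=34
- A+D: weight 2+2=4, value 27+6=33
Best: 48 pts.

48 pts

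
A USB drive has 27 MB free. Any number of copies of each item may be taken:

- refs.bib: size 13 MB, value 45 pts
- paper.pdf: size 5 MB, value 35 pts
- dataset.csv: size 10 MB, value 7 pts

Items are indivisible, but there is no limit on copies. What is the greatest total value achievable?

Best value-per-unit is paper.pdf at 35/5, and filling with it alone uses size 5×5=25. No mix of the others beats 5×35 = 175.

175 pts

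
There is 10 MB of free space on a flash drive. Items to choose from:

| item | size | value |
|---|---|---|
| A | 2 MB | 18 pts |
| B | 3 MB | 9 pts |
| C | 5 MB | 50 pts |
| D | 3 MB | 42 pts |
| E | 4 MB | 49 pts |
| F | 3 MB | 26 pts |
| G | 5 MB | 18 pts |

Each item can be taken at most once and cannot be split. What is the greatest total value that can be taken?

117 pts

Check high-value combinations within 10 MB:
- D+E+F: size 3+4+3=10, value 42+49+26=117
- A+C+D: size 2+5+3=10, value 18+50+42=110
- A+D+E: size 2+3+4=9, value 18+42+49=109
Best: 117 pts.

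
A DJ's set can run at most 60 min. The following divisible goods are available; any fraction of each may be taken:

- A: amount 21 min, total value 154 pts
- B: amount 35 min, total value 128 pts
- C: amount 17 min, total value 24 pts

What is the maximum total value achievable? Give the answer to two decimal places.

Take in order of value per unit:
- A (154/21 per unit): all 21 → value 154, running total 154.00
- B (128/35 per unit): all 35 → value 128, running total 282.00
- C (24/17 per unit): 4 of 17 → value 4×24/17 = 5.6471, running total 287.65
Total 287.65.

287.65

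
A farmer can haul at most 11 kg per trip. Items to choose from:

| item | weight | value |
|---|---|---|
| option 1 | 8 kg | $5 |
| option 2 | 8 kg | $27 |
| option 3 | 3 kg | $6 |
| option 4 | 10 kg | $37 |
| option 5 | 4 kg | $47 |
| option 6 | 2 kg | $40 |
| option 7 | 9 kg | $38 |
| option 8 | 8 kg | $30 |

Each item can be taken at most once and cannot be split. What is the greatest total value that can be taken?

$93

This is a 0/1 knapsack; check combinations near the capacity.
- option 3+option 5+option 6: weight 3+4+2=9, value 6+47+40=93
- option 5+option 6: weight 4+2=6, value 47+40=87
- option 6+option 7: weight 2+9=11, value 40+38=78
Best: $93.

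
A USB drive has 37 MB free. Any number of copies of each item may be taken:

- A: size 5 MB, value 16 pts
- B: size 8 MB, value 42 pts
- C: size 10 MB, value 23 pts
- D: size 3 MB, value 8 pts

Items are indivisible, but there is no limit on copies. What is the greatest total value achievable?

184 pts

Best value-per-unit is B at 42/8; filling with it alone gives 4×42 = 168.
Optimal mix: 1×A + 4×B → size 37, value 184.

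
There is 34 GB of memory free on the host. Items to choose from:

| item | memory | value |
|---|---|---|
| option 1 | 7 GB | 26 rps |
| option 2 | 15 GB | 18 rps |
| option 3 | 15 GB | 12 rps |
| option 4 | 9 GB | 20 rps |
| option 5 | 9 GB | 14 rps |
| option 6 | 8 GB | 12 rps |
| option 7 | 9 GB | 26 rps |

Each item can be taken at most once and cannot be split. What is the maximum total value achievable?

Check high-value combinations within 34 GB:
- option 1+option 4+option 5+option 7: memory 7+9+9+9=34, value 26+20+14+26=86
- option 1+option 4+option 6+option 7: memory 7+9+8+9=33, value 26+20+12+26=84
- option 1+option 5+option 6+option 7: memory 7+9+8+9=33, value 26+14+12+26=78
- option 1+option 4+option 7: memory 7+9+9=25, value 26+20+26=72
Best: 86 rps.

86 rps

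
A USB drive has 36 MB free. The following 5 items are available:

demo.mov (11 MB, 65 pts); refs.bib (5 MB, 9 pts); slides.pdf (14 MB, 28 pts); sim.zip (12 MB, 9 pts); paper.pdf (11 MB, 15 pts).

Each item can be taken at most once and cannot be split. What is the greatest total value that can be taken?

This is a 0/1 knapsack; check combinations near the capacity.
- demo.mov+slides.pdf+paper.pdf: size 11+14+11=36, value 65+28+15=108
- demo.mov+refs.bib+slides.pdf: size 11+5+14=30, value 65+9+28=102
- demo.mov+slides.pdf: size 11+14=25, value 65+28=93
- demo.mov+refs.bib+paper.pdf: size 11+5+11=27, value 65+9+15=89
Best: 108 pts.

108 pts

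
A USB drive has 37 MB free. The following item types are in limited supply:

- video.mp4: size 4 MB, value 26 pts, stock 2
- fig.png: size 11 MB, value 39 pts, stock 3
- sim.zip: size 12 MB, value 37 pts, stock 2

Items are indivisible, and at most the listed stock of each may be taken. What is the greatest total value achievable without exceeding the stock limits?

143 pts

Top feasible selections:
- 1×video.mp4 + 3×fig.png: size 37, value 143
- 2×video.mp4 + 2×fig.png: size 30, value 130
- 2×video.mp4 + 1×fig.png + 1×sim.zip: size 31, value 128
- 2×video.mp4 + 2×sim.zip: size 32, value 126
Best: 143 pts.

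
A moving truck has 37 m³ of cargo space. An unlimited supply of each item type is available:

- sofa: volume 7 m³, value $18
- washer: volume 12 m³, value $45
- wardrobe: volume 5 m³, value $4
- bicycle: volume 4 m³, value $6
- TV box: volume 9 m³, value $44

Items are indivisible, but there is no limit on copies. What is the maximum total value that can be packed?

Best value-per-unit is TV box at 44/9, and filling with it alone uses volume 4×9=36. No mix of the others beats 4×44 = 176.

$176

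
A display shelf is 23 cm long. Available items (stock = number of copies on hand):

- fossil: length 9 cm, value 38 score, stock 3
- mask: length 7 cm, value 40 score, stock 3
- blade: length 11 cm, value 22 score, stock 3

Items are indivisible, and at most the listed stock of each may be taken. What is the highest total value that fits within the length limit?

Top feasible selections:
- 3×mask: length 21, value 120
- 1×fossil + 2×mask: length 23, value 118
Best: 120 score.

120 score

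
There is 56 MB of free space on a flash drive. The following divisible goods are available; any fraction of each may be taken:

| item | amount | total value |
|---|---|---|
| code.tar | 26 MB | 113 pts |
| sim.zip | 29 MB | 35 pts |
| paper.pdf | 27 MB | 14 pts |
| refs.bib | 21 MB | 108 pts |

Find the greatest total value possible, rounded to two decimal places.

Take in order of value per unit:
- refs.bib (108/21 per unit): all 21 → value 108, running total 108.00
- code.tar (113/26 per unit): all 26 → value 113, running total 221.00
- sim.zip (35/29 per unit): 9 of 29 → value 9×35/29 = 10.8621, running total 231.86
Total 231.86.

231.86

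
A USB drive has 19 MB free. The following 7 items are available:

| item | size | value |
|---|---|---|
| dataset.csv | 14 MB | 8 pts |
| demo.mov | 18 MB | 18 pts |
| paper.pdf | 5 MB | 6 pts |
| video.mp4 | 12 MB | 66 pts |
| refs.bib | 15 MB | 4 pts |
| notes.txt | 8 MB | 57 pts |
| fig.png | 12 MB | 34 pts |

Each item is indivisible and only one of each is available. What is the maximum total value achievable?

Check high-value combinations within 19 MB:
- paper.pdf+video.mp4: size 5+12=17, value 6+66=72
- video.mp4: size 12, value 66
- paper.pdf+notes.txt: size 5+8=13, value 6+57=63
Best: 72 pts.

72 pts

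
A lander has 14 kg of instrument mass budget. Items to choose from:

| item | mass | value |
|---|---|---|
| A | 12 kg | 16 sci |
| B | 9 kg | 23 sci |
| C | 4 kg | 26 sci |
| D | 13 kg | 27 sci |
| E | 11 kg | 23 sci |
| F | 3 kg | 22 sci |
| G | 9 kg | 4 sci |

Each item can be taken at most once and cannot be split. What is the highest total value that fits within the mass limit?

Check high-value combinations within 14 kg:
- B+C: mass 9+4=13, value 23+26=49
- C+F: mass 4+3=7, value 26+22=48
- B+F: mass 9+3=12, value 23+22=45
- E+F: mass 11+3=14, value 23+22=45
Best: 49 sci.

49 sci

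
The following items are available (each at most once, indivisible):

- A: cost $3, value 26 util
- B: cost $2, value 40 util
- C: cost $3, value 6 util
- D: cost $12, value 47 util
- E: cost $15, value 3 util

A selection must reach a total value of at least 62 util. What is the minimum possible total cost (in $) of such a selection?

Subsets with value ≥ 62, sorted by total cost:
- A+B: cost 5, value 66
- A+B+C: cost 8, value 72
- B+D: cost 14, value 87
- A+D: cost 15, value 73
Minimum cost: 5 $.

5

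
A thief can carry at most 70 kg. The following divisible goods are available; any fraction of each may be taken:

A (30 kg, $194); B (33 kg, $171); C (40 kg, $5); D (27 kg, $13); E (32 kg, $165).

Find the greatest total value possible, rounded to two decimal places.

401.09

Take in order of value per unit:
- A (194/30 per unit): all 30 → value 194, running total 194.00
- B (171/33 per unit): all 33 → value 171, running total 365.00
- E (165/32 per unit): 7 of 32 → value 7×165/32 = 36.0938, running total 401.09
Total 401.09.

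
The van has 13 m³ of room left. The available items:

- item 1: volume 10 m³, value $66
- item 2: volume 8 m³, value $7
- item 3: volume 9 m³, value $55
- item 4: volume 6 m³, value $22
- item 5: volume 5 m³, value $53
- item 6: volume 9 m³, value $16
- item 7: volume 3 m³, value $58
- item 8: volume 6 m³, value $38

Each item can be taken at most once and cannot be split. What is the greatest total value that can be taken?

This is a 0/1 knapsack; check combinations near the capacity.
- item 1+item 7: volume 10+3=13, value 66+58=124
- item 3+item 7: volume 9+3=12, value 55+58=113
- item 5+item 7: volume 5+3=8, value 53+58=111
- item 7+item 8: volume 3+6=9, value 58+38=96
- item 5+item 8: volume 5+6=11, value 53+38=91
Best: $124.

$124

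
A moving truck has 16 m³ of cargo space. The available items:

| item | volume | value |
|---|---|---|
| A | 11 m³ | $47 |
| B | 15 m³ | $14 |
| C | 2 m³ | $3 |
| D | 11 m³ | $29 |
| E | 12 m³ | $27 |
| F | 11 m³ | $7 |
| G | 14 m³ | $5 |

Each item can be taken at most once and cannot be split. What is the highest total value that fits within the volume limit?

$50

This is a 0/1 knapsack; check combinations near the capacity.
- A+C: volume 11+2=13, value 47+3=50
- A: volume 11, value 47
- C+D: volume 2+11=13, value 3+29=32
Best: $50.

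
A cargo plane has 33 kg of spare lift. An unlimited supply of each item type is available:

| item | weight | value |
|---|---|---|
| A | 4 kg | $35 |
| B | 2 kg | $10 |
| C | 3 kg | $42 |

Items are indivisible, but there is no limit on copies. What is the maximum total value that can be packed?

$462

Best value-per-unit is C at 42/3, and filling with it alone uses weight 11×3=33. No mix of the others beats 11×42 = 462.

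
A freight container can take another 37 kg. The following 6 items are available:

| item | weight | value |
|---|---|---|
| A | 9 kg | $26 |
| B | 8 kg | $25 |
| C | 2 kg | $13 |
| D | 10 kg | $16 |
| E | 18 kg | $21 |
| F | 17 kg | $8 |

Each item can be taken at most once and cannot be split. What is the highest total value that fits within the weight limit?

$85

Check high-value combinations within 37 kg:
- A+B+C+E: weight 9+8+2+18=37, value 26+25+13+21=85
- A+B+C+D: weight 9+8+2+10=29, value 26+25+13+16=80
- A+B+E: weight 9+8+18=35, value 26+25+21=72
Best: $85.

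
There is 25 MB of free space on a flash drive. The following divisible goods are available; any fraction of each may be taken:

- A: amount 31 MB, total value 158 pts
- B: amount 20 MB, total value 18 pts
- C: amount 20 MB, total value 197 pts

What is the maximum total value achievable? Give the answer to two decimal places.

Take in order of value per unit:
- C (197/20 per unit): all 20 → value 197, running total 197.00
- A (158/31 per unit): 5 of 31 → value 5×158/31 = 25.4839, running total 222.48
Total 222.48.

222.48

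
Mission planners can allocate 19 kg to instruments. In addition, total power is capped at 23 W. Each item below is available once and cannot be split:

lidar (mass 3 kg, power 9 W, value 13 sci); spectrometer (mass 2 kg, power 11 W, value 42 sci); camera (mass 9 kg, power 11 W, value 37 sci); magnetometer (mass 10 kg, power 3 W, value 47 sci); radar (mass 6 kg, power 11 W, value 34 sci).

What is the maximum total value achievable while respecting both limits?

Feasible sets respecting both limits:
- lidar+spectrometer+magnetometer: mass 15, power 23, value 102
- lidar+magnetometer+radar: mass 19, power 23, value 94
- spectrometer+magnetometer: mass 12, power 14, value 89
- camera+magnetometer: mass 19, power 14, value 84
Best: 102 sci.

102 sci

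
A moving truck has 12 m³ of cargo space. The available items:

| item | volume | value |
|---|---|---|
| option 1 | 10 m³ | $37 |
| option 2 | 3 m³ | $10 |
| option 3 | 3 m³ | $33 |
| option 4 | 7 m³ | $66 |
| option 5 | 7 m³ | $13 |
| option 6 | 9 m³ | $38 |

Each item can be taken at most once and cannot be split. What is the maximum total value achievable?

Check high-value combinations within 12 m³:
- option 3+option 4: volume 3+7=10, value 33+66=99
- option 2+option 4: volume 3+7=10, value 10+66=76
- option 3+option 6: volume 3+9=12, value 33+38=71
Best: $99.

$99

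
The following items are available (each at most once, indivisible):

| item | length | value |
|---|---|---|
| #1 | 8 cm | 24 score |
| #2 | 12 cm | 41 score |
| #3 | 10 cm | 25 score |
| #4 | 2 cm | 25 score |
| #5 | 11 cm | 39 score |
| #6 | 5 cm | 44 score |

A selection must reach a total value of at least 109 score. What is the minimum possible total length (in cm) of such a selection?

19

Subsets with value ≥ 109, sorted by total length:
- #2+#4+#6: length 19, value 110
- #1+#3+#4+#6: length 25, value 118
- #1+#2+#6: length 25, value 109
- #1+#4+#5+#6: length 26, value 132
Minimum length: 19 cm.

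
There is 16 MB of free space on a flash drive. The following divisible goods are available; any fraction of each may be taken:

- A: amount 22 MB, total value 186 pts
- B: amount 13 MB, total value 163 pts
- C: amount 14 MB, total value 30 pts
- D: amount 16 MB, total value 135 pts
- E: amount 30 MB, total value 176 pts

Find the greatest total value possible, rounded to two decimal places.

188.36

Take in order of value per unit:
- B (163/13 per unit): all 13 → value 163, running total 163.00
- A (186/22 per unit): 3 of 22 → value 3×186/22 = 25.3636, running total 188.36
Total 188.36.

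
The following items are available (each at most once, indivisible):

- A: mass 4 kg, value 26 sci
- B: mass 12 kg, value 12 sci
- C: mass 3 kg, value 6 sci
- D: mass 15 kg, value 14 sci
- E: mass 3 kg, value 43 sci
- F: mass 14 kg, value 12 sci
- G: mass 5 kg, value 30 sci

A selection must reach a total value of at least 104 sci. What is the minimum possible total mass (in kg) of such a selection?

15

Subsets with value ≥ 104, sorted by total mass:
- A+C+E+G: mass 15, value 105
- A+B+E+G: mass 24, value 111
Minimum mass: 15 kg.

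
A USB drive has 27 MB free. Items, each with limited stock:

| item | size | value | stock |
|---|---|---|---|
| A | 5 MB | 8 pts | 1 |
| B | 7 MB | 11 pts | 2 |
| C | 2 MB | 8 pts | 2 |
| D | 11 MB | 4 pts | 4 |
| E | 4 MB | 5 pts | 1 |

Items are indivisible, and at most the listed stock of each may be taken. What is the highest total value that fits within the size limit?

Best selections within size 27 and stock limits:
- 1×A + 2×B + 2×C + 1×E: size 27, value 51
- 1×A + 2×B + 2×C: size 23, value 46
- 2×B + 2×C + 1×E: size 22, value 43
Best: 51 pts.

51 pts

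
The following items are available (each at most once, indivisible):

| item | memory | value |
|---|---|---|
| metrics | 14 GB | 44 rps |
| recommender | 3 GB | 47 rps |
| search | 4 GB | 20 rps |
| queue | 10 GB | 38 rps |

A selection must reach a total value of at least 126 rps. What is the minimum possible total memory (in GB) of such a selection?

Subsets with value ≥ 126, sorted by total memory:
- metrics+recommender+queue: memory 27, value 129
- metrics+recommender+search+queue: memory 31, value 149
Minimum memory: 27 GB.

27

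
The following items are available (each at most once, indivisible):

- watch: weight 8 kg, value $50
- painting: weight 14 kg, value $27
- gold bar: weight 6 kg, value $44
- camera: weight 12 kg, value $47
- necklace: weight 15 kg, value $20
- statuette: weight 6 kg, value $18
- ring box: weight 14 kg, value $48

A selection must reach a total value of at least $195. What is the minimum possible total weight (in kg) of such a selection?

Subsets with value ≥ 195, sorted by total weight:
- watch+gold bar+camera+statuette+ring box: weight 46, value 207
- watch+painting+gold bar+camera+ring box: weight 54, value 216
Minimum weight: 46 kg.

46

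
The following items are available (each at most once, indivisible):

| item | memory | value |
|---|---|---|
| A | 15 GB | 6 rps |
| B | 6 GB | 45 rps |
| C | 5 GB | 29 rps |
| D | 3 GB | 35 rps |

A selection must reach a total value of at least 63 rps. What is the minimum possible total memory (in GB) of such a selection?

Subsets with value ≥ 63, sorted by total memory:
- C+D: memory 8, value 64
- B+D: memory 9, value 80
- B+C: memory 11, value 74
Minimum memory: 8 GB.

8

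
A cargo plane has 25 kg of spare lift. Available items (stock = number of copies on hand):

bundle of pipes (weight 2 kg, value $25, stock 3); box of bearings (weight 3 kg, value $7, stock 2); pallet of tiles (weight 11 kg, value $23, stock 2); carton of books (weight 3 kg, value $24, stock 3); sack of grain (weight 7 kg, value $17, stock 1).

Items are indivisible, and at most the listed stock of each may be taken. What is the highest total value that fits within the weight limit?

$171

Best selections within weight 25 and stock limits:
- 3×bundle of pipes + 1×box of bearings + 3×carton of books + 1×sack of grain: weight 25, value 171
- 3×bundle of pipes + 3×carton of books + 1×sack of grain: weight 22, value 164
- 3×bundle of pipes + 2×box of bearings + 3×carton of books: weight 21, value 161
- 3×bundle of pipes + 1×box of bearings + 3×carton of books: weight 18, value 154
Best: $171.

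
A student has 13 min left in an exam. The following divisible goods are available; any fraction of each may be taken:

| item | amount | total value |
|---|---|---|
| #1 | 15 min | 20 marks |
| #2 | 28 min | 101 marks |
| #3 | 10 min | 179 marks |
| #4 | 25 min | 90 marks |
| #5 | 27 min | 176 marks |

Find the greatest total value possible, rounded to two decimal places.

198.56

Take in order of value per unit:
- #3 (179/10 per unit): all 10 → value 179, running total 179.00
- #5 (176/27 per unit): 3 of 27 → value 3×176/27 = 19.5556, running total 198.56
Total 198.56.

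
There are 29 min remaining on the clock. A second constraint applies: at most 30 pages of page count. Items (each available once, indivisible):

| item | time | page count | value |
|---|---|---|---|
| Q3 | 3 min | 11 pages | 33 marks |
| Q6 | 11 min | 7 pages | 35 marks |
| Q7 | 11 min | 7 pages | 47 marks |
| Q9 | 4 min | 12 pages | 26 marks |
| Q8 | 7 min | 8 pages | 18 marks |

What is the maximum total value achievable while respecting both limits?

115 marks

Feasible sets respecting both limits:
- Q3+Q6+Q7: time 25, page count 25, value 115
- Q6+Q7+Q9: time 26, page count 26, value 108
- Q3+Q7+Q9: time 18, page count 30, value 106
- Q6+Q7+Q8: time 29, page count 22, value 100
Best: 115 marks.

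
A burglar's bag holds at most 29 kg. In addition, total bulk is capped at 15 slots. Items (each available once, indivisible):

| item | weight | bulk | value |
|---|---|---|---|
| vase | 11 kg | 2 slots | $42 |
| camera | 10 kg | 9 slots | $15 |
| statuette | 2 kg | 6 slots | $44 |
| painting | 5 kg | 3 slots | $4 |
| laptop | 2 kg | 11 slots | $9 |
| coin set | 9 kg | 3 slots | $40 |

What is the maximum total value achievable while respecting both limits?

$130

Feasible sets respecting both limits:
- vase+statuette+painting+coin set: weight 27, bulk 14, value 130
- vase+statuette+coin set: weight 22, bulk 11, value 126
- vase+statuette+painting: weight 18, bulk 11, value 90
- statuette+painting+coin set: weight 16, bulk 12, value 88
Best: $130.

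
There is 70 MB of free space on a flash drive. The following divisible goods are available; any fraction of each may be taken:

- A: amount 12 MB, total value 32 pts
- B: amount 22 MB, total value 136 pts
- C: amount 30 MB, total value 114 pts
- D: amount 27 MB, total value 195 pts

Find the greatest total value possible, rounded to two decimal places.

Take in order of value per unit:
- D (195/27 per unit): all 27 → value 195, running total 195.00
- B (136/22 per unit): all 22 → value 136, running total 331.00
- C (114/30 per unit): 21 of 30 → value 21×114/30 = 79.8000, running total 410.80
Total 410.80.

410.80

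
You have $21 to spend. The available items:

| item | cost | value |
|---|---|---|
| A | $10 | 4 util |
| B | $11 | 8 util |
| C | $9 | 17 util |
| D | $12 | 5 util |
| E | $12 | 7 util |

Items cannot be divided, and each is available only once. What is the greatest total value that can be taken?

25 util

Check high-value combinations within $21:
- B+C: cost 11+9=20, value 8+17=25
- C+E: cost 9+12=21, value 17+7=24
- C+D: cost 9+12=21, value 17+5=22
Best: 25 util.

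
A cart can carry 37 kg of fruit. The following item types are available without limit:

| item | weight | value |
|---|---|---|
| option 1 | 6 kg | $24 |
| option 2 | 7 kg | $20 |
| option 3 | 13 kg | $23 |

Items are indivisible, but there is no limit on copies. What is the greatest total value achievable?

Best value-per-unit is option 1 at 24/6, and filling with it alone uses weight 6×6=36. No mix of the others beats 6×24 = 144.

$144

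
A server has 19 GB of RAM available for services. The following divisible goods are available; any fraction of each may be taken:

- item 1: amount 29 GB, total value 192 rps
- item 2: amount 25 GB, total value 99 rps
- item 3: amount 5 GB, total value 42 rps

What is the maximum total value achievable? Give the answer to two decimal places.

134.69

Take in order of value per unit:
- item 3 (42/5 per unit): all 5 → value 42, running total 42.00
- item 1 (192/29 per unit): 14 of 29 → value 14×192/29 = 92.6897, running total 134.69
Total 134.69.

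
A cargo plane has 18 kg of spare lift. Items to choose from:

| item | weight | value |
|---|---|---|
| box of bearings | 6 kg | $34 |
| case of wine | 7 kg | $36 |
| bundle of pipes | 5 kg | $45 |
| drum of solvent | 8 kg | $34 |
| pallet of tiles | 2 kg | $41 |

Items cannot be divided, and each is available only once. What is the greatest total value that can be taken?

$122

Check high-value combinations within 18 kg:
- case of wine+bundle of pipes+pallet of tiles: weight 7+5+2=14, value 36+45+41=122
- box of bearings+bundle of pipes+pallet of tiles: weight 6+5+2=13, value 34+45+41=120
- bundle of pipes+drum of solvent+pallet of tiles: weight 5+8+2=15, value 45+34+41=120
- box of bearings+case of wine+bundle of pipes: weight 6+7+5=18, value 34+36+45=115
Best: $122.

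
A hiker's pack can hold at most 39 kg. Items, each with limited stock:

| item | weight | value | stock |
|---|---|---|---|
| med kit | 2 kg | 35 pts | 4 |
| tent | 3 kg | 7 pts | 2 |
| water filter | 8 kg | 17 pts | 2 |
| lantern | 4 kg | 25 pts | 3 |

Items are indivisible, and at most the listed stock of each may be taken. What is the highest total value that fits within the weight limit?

Best selections within weight 39 and stock limits:
- 4×med kit + 1×tent + 2×water filter + 3×lantern: weight 39, value 256
- 4×med kit + 2×water filter + 3×lantern: weight 36, value 249
- 4×med kit + 2×tent + 1×water filter + 3×lantern: weight 34, value 246
Best: 256 pts.

256 pts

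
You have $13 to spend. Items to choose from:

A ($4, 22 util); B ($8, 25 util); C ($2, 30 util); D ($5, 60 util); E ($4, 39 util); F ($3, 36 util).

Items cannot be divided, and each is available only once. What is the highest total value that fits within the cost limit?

Check high-value combinations within $13:
- D+E+F: cost 5+4+3=12, value 60+39+36=135
- C+D+E: cost 2+5+4=11, value 30+60+39=129
- A+C+E+F: cost 4+2+4+3=13, value 22+30+39+36=127
- C+D+F: cost 2+5+3=10, value 30+60+36=126
Best: 135 util.

135 util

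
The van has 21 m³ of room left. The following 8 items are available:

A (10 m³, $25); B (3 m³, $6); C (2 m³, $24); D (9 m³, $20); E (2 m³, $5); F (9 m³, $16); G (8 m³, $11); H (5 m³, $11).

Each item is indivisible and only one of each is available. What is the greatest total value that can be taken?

Check high-value combinations within 21 m³:
- A+C+D: volume 10+2+9=21, value 25+24+20=69
- A+B+C+H: volume 10+3+2+5=20, value 25+6+24+11=66
- B+C+D+E+H: volume 3+2+9+2+5=21, value 6+24+20+5+11=66
Best: $69.

$69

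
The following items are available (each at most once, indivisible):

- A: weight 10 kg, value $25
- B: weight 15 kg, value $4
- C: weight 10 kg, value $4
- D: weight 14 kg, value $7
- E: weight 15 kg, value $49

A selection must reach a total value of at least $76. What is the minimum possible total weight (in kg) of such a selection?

Subsets with value ≥ 76, sorted by total weight:
- A+C+E: weight 35, value 78
- A+D+E: weight 39, value 81
Minimum weight: 35 kg.

35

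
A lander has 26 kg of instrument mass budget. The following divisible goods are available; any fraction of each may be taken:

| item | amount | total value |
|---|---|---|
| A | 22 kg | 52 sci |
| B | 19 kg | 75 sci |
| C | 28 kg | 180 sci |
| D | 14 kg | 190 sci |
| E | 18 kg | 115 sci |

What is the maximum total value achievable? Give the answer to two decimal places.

Take in order of value per unit:
- D (190/14 per unit): all 14 → value 190, running total 190.00
- C (180/28 per unit): 12 of 28 → value 12×180/28 = 77.1429, running total 267.14
Total 267.14.

267.14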